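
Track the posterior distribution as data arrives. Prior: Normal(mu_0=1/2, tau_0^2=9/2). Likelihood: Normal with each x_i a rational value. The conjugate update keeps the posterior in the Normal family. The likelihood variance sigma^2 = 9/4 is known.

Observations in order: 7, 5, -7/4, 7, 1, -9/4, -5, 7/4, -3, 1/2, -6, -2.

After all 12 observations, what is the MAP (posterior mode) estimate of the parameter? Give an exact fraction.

obs 1: x=7 → posterior Normal(29/6, 3/2)
obs 2: x=5 → posterior Normal(49/10, 9/10)
obs 3: x=-7/4 → posterior Normal(3, 9/14)
obs 4: x=7 → posterior Normal(35/9, 1/2)
obs 5: x=1 → posterior Normal(37/11, 9/22)
obs 6: x=-9/4 → posterior Normal(5/2, 9/26)
obs 7: x=-5 → posterior Normal(3/2, 3/10)
obs 8: x=7/4 → posterior Normal(26/17, 9/34)
obs 9: x=-3 → posterior Normal(20/19, 9/38)
obs 10: x=1/2 → posterior Normal(1, 3/14)
obs 11: x=-6 → posterior Normal(9/23, 9/46)
obs 12: x=-2 → posterior Normal(1/5, 9/50)

1/5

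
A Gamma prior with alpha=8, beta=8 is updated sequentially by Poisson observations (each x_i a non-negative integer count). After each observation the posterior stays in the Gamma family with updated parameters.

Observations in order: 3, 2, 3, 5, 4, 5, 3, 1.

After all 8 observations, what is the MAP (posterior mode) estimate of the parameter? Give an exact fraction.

33/16

obs 1: x=3 → posterior Gamma(11, 9)
obs 2: x=2 → posterior Gamma(13, 10)
obs 3: x=3 → posterior Gamma(16, 11)
obs 4: x=5 → posterior Gamma(21, 12)
obs 5: x=4 → posterior Gamma(25, 13)
obs 6: x=5 → posterior Gamma(30, 14)
obs 7: x=3 → posterior Gamma(33, 15)
obs 8: x=1 → posterior Gamma(34, 16)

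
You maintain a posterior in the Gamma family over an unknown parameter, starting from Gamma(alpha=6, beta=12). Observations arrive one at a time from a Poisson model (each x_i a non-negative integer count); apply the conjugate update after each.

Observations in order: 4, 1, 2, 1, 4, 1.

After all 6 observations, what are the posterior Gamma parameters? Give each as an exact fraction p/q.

alpha=19, beta=18

obs 1: x=4 → posterior Gamma(10, 13)
obs 2: x=1 → posterior Gamma(11, 14)
obs 3: x=2 → posterior Gamma(13, 15)
obs 4: x=1 → posterior Gamma(14, 16)
obs 5: x=4 → posterior Gamma(18, 17)
obs 6: x=1 → posterior Gamma(19, 18)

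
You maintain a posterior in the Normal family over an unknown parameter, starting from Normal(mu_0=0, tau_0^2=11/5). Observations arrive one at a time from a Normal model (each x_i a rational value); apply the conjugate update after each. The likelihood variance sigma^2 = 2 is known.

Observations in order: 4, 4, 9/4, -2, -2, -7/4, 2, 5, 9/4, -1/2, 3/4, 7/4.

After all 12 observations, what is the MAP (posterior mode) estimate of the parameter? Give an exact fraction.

693/568

obs 1: x=4 → posterior Normal(44/21, 22/21)
obs 2: x=4 → posterior Normal(11/4, 11/16)
obs 3: x=9/4 → posterior Normal(451/172, 22/43)
obs 4: x=-2 → posterior Normal(121/72, 11/27)
obs 5: x=-2 → posterior Normal(55/52, 22/65)
obs 6: x=-7/4 → posterior Normal(99/152, 11/38)
obs 7: x=2 → posterior Normal(143/174, 22/87)
obs 8: x=5 → posterior Normal(253/196, 11/49)
obs 9: x=9/4 → posterior Normal(605/436, 22/109)
obs 10: x=-1/2 → posterior Normal(583/480, 11/60)
obs 11: x=3/4 → posterior Normal(154/131, 22/131)
obs 12: x=7/4 → posterior Normal(693/568, 11/71)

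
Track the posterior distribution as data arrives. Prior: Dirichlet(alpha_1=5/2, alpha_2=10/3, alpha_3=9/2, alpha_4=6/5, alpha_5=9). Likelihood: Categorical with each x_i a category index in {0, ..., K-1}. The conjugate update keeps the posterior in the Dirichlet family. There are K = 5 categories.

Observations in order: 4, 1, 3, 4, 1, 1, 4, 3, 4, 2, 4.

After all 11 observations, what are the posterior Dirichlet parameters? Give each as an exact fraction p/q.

alpha_1=5/2, alpha_2=19/3, alpha_3=11/2, alpha_4=16/5, alpha_5=14

obs 1: x=4 → posterior Dirichlet(5/2, 10/3, 9/2, 6/5, 10)
obs 2: x=1 → posterior Dirichlet(5/2, 13/3, 9/2, 6/5, 10)
obs 3: x=3 → posterior Dirichlet(5/2, 13/3, 9/2, 11/5, 10)
obs 4: x=4 → posterior Dirichlet(5/2, 13/3, 9/2, 11/5, 11)
obs 5: x=1 → posterior Dirichlet(5/2, 16/3, 9/2, 11/5, 11)
obs 6: x=1 → posterior Dirichlet(5/2, 19/3, 9/2, 11/5, 11)
obs 7: x=4 → posterior Dirichlet(5/2, 19/3, 9/2, 11/5, 12)
obs 8: x=3 → posterior Dirichlet(5/2, 19/3, 9/2, 16/5, 12)
obs 9: x=4 → posterior Dirichlet(5/2, 19/3, 9/2, 16/5, 13)
obs 10: x=2 → posterior Dirichlet(5/2, 19/3, 11/2, 16/5, 13)
obs 11: x=4 → posterior Dirichlet(5/2, 19/3, 11/2, 16/5, 14)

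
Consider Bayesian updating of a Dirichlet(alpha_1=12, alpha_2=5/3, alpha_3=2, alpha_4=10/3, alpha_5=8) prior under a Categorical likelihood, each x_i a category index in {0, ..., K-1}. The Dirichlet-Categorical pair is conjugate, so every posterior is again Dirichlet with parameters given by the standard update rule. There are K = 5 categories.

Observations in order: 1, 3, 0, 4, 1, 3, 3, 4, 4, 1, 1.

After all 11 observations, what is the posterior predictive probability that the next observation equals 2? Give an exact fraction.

1/19

obs 1: x=1 → posterior Dirichlet(12, 8/3, 2, 10/3, 8)
obs 2: x=3 → posterior Dirichlet(12, 8/3, 2, 13/3, 8)
obs 3: x=0 → posterior Dirichlet(13, 8/3, 2, 13/3, 8)
obs 4: x=4 → posterior Dirichlet(13, 8/3, 2, 13/3, 9)
obs 5: x=1 → posterior Dirichlet(13, 11/3, 2, 13/3, 9)
obs 6: x=3 → posterior Dirichlet(13, 11/3, 2, 16/3, 9)
obs 7: x=3 → posterior Dirichlet(13, 11/3, 2, 19/3, 9)
obs 8: x=4 → posterior Dirichlet(13, 11/3, 2, 19/3, 10)
obs 9: x=4 → posterior Dirichlet(13, 11/3, 2, 19/3, 11)
obs 10: x=1 → posterior Dirichlet(13, 14/3, 2, 19/3, 11)
obs 11: x=1 → posterior Dirichlet(13, 17/3, 2, 19/3, 11)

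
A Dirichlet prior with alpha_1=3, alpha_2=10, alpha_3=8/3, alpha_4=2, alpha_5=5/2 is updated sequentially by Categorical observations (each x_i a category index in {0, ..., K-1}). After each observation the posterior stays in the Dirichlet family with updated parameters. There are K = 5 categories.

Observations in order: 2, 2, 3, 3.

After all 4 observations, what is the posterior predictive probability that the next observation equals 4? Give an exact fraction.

3/29

obs 1: x=2 → posterior Dirichlet(3, 10, 11/3, 2, 5/2)
obs 2: x=2 → posterior Dirichlet(3, 10, 14/3, 2, 5/2)
obs 3: x=3 → posterior Dirichlet(3, 10, 14/3, 3, 5/2)
obs 4: x=3 → posterior Dirichlet(3, 10, 14/3, 4, 5/2)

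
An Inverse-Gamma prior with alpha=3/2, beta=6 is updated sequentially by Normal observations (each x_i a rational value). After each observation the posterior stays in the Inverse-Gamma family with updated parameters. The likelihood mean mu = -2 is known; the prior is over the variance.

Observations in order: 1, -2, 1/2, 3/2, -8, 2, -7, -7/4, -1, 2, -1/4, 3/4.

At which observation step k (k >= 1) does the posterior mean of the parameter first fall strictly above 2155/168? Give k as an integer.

obs 1: x=1 → posterior Inverse-Gamma(2, 21/2)
obs 2: x=-2 → posterior Inverse-Gamma(5/2, 21/2)
obs 3: x=1/2 → posterior Inverse-Gamma(3, 109/8)
obs 4: x=3/2 → posterior Inverse-Gamma(7/2, 79/4)
obs 5: x=-8 → posterior Inverse-Gamma(4, 151/4)
obs 6: x=2 → posterior Inverse-Gamma(9/2, 183/4)
obs 7: x=-7 → posterior Inverse-Gamma(5, 233/4)
obs 8: x=-7/4 → posterior Inverse-Gamma(11/2, 1865/32)
obs 9: x=-1 → posterior Inverse-Gamma(6, 1881/32)
obs 10: x=2 → posterior Inverse-Gamma(13/2, 2137/32)
obs 11: x=-1/4 → posterior Inverse-Gamma(7, 1093/16)
obs 12: x=3/4 → posterior Inverse-Gamma(15/2, 2307/32)

k = 6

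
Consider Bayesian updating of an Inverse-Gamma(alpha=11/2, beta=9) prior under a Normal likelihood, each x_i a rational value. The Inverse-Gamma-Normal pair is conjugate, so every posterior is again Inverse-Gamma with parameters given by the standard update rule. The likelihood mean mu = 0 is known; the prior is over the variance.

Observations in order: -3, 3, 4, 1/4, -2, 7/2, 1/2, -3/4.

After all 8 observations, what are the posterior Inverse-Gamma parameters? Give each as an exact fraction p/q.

obs 1: x=-3 → posterior Inverse-Gamma(6, 27/2)
obs 2: x=3 → posterior Inverse-Gamma(13/2, 18)
obs 3: x=4 → posterior Inverse-Gamma(7, 26)
obs 4: x=1/4 → posterior Inverse-Gamma(15/2, 833/32)
obs 5: x=-2 → posterior Inverse-Gamma(8, 897/32)
obs 6: x=7/2 → posterior Inverse-Gamma(17/2, 1093/32)
obs 7: x=1/2 → posterior Inverse-Gamma(9, 1097/32)
obs 8: x=-3/4 → posterior Inverse-Gamma(19/2, 553/16)

alpha=19/2, beta=553/16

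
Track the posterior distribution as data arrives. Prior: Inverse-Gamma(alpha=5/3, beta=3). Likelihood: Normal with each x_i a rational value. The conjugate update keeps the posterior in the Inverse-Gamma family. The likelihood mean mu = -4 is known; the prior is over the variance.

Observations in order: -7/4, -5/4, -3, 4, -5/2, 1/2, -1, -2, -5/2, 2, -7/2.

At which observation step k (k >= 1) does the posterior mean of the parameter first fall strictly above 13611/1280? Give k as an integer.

k = 4

obs 1: x=-7/4 → posterior Inverse-Gamma(13/6, 177/32)
obs 2: x=-5/4 → posterior Inverse-Gamma(8/3, 149/16)
obs 3: x=-3 → posterior Inverse-Gamma(19/6, 157/16)
obs 4: x=4 → posterior Inverse-Gamma(11/3, 669/16)
obs 5: x=-5/2 → posterior Inverse-Gamma(25/6, 687/16)
obs 6: x=1/2 → posterior Inverse-Gamma(14/3, 849/16)
obs 7: x=-1 → posterior Inverse-Gamma(31/6, 921/16)
obs 8: x=-2 → posterior Inverse-Gamma(17/3, 953/16)
obs 9: x=-5/2 → posterior Inverse-Gamma(37/6, 971/16)
obs 10: x=2 → posterior Inverse-Gamma(20/3, 1259/16)
obs 11: x=-7/2 → posterior Inverse-Gamma(43/6, 1261/16)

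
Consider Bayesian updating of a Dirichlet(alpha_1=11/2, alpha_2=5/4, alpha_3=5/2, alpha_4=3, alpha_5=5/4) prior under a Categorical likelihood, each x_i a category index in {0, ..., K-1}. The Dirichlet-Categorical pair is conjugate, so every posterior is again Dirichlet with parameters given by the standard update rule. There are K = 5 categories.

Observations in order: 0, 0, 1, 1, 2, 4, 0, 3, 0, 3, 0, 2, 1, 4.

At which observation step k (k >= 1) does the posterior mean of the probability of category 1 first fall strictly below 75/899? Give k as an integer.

obs 1: x=0 → posterior Dirichlet(13/2, 5/4, 5/2, 3, 5/4)
obs 2: x=0 → posterior Dirichlet(15/2, 5/4, 5/2, 3, 5/4)
obs 3: x=1 → posterior Dirichlet(15/2, 9/4, 5/2, 3, 5/4)
obs 4: x=1 → posterior Dirichlet(15/2, 13/4, 5/2, 3, 5/4)
obs 5: x=2 → posterior Dirichlet(15/2, 13/4, 7/2, 3, 5/4)
obs 6: x=4 → posterior Dirichlet(15/2, 13/4, 7/2, 3, 9/4)
obs 7: x=0 → posterior Dirichlet(17/2, 13/4, 7/2, 3, 9/4)
obs 8: x=3 → posterior Dirichlet(17/2, 13/4, 7/2, 4, 9/4)
obs 9: x=0 → posterior Dirichlet(19/2, 13/4, 7/2, 4, 9/4)
obs 10: x=3 → posterior Dirichlet(19/2, 13/4, 7/2, 5, 9/4)
obs 11: x=0 → posterior Dirichlet(21/2, 13/4, 7/2, 5, 9/4)
obs 12: x=2 → posterior Dirichlet(21/2, 13/4, 9/2, 5, 9/4)
obs 13: x=1 → posterior Dirichlet(21/2, 17/4, 9/2, 5, 9/4)
obs 14: x=4 → posterior Dirichlet(21/2, 17/4, 9/2, 5, 13/4)

k = 2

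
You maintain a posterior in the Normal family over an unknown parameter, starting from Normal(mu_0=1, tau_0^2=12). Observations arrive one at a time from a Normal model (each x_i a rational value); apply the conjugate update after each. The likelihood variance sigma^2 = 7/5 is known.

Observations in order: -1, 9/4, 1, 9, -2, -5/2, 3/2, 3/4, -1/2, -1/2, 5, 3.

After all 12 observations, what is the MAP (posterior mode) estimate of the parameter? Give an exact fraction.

967/727

obs 1: x=-1 → posterior Normal(-53/67, 84/67)
obs 2: x=9/4 → posterior Normal(82/127, 84/127)
obs 3: x=1 → posterior Normal(142/187, 84/187)
obs 4: x=9 → posterior Normal(682/247, 84/247)
obs 5: x=-2 → posterior Normal(562/307, 84/307)
obs 6: x=-5/2 → posterior Normal(412/367, 84/367)
obs 7: x=3/2 → posterior Normal(502/427, 12/61)
obs 8: x=3/4 → posterior Normal(547/487, 84/487)
obs 9: x=-1/2 → posterior Normal(517/547, 84/547)
obs 10: x=-1/2 → posterior Normal(487/607, 84/607)
obs 11: x=5 → posterior Normal(787/667, 84/667)
obs 12: x=3 → posterior Normal(967/727, 84/727)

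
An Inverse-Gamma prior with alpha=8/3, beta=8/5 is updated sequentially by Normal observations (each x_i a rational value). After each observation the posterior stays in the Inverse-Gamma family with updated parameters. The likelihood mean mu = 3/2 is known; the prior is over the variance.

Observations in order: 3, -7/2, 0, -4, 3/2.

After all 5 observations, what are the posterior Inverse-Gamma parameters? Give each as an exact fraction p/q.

alpha=31/6, beta=1259/40

obs 1: x=3 → posterior Inverse-Gamma(19/6, 109/40)
obs 2: x=-7/2 → posterior Inverse-Gamma(11/3, 609/40)
obs 3: x=0 → posterior Inverse-Gamma(25/6, 327/20)
obs 4: x=-4 → posterior Inverse-Gamma(14/3, 1259/40)
obs 5: x=3/2 → posterior Inverse-Gamma(31/6, 1259/40)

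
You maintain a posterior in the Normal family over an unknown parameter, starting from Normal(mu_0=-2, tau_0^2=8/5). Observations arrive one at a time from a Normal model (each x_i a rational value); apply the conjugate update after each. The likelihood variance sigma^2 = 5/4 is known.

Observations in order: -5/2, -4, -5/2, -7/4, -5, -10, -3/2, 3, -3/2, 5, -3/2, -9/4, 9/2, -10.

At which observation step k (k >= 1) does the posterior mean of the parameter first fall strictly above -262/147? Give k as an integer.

k = 13

obs 1: x=-5/2 → posterior Normal(-130/57, 40/57)
obs 2: x=-4 → posterior Normal(-258/89, 40/89)
obs 3: x=-5/2 → posterior Normal(-338/121, 40/121)
obs 4: x=-7/4 → posterior Normal(-394/153, 40/153)
obs 5: x=-5 → posterior Normal(-554/185, 8/37)
obs 6: x=-10 → posterior Normal(-874/217, 40/217)
obs 7: x=-3/2 → posterior Normal(-922/249, 40/249)
obs 8: x=3 → posterior Normal(-826/281, 40/281)
obs 9: x=-3/2 → posterior Normal(-874/313, 40/313)
obs 10: x=5 → posterior Normal(-238/115, 8/69)
obs 11: x=-3/2 → posterior Normal(-762/377, 40/377)
obs 12: x=-9/4 → posterior Normal(-834/409, 40/409)
obs 13: x=9/2 → posterior Normal(-230/147, 40/441)
obs 14: x=-10 → posterior Normal(-1010/473, 40/473)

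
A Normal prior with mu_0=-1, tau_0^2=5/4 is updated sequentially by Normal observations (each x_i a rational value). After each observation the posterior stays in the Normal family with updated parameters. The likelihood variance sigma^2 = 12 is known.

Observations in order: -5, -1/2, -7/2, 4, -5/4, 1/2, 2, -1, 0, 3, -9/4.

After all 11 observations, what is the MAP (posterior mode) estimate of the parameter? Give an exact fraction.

obs 1: x=-5 → posterior Normal(-73/53, 60/53)
obs 2: x=-1/2 → posterior Normal(-151/116, 30/29)
obs 3: x=-7/2 → posterior Normal(-31/21, 20/21)
obs 4: x=4 → posterior Normal(-73/68, 15/17)
obs 5: x=-5/4 → posterior Normal(-317/292, 60/73)
obs 6: x=1/2 → posterior Normal(-307/312, 10/13)
obs 7: x=2 → posterior Normal(-267/332, 60/83)
obs 8: x=-1 → posterior Normal(-287/352, 15/22)
obs 9: x=0 → posterior Normal(-287/372, 20/31)
obs 10: x=3 → posterior Normal(-227/392, 30/49)
obs 11: x=-9/4 → posterior Normal(-68/103, 60/103)

-68/103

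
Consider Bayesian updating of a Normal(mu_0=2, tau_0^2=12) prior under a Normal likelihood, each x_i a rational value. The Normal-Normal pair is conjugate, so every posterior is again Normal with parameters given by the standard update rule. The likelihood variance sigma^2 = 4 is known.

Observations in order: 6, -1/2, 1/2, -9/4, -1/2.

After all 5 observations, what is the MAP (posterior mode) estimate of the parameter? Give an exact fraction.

obs 1: x=6 → posterior Normal(5, 3)
obs 2: x=-1/2 → posterior Normal(37/14, 12/7)
obs 3: x=1/2 → posterior Normal(2, 6/5)
obs 4: x=-9/4 → posterior Normal(53/52, 12/13)
obs 5: x=-1/2 → posterior Normal(47/64, 3/4)

47/64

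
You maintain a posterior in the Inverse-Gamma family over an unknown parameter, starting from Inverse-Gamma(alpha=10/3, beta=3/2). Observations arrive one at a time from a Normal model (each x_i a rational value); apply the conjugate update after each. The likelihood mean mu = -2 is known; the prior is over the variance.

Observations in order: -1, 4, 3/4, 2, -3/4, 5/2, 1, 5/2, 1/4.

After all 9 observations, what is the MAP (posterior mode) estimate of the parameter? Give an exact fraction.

5745/848

obs 1: x=-1 → posterior Inverse-Gamma(23/6, 2)
obs 2: x=4 → posterior Inverse-Gamma(13/3, 20)
obs 3: x=3/4 → posterior Inverse-Gamma(29/6, 761/32)
obs 4: x=2 → posterior Inverse-Gamma(16/3, 1017/32)
obs 5: x=-3/4 → posterior Inverse-Gamma(35/6, 521/16)
obs 6: x=5/2 → posterior Inverse-Gamma(19/3, 683/16)
obs 7: x=1 → posterior Inverse-Gamma(41/6, 755/16)
obs 8: x=5/2 → posterior Inverse-Gamma(22/3, 917/16)
obs 9: x=1/4 → posterior Inverse-Gamma(47/6, 1915/32)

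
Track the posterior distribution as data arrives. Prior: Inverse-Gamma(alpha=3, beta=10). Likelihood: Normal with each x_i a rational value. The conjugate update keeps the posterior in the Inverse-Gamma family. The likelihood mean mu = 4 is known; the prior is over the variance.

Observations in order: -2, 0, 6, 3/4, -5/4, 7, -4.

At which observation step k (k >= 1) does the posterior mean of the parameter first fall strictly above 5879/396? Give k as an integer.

obs 1: x=-2 → posterior Inverse-Gamma(7/2, 28)
obs 2: x=0 → posterior Inverse-Gamma(4, 36)
obs 3: x=6 → posterior Inverse-Gamma(9/2, 38)
obs 4: x=3/4 → posterior Inverse-Gamma(5, 1385/32)
obs 5: x=-5/4 → posterior Inverse-Gamma(11/2, 913/16)
obs 6: x=7 → posterior Inverse-Gamma(6, 985/16)
obs 7: x=-4 → posterior Inverse-Gamma(13/2, 1497/16)

k = 7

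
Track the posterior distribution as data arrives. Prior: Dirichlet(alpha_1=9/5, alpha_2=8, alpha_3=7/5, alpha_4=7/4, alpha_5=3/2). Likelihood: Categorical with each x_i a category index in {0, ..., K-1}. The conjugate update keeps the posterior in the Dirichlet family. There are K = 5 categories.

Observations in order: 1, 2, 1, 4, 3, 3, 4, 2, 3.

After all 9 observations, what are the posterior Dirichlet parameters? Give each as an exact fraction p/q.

alpha_1=9/5, alpha_2=10, alpha_3=17/5, alpha_4=19/4, alpha_5=7/2

obs 1: x=1 → posterior Dirichlet(9/5, 9, 7/5, 7/4, 3/2)
obs 2: x=2 → posterior Dirichlet(9/5, 9, 12/5, 7/4, 3/2)
obs 3: x=1 → posterior Dirichlet(9/5, 10, 12/5, 7/4, 3/2)
obs 4: x=4 → posterior Dirichlet(9/5, 10, 12/5, 7/4, 5/2)
obs 5: x=3 → posterior Dirichlet(9/5, 10, 12/5, 11/4, 5/2)
obs 6: x=3 → posterior Dirichlet(9/5, 10, 12/5, 15/4, 5/2)
obs 7: x=4 → posterior Dirichlet(9/5, 10, 12/5, 15/4, 7/2)
obs 8: x=2 → posterior Dirichlet(9/5, 10, 17/5, 15/4, 7/2)
obs 9: x=3 → posterior Dirichlet(9/5, 10, 17/5, 19/4, 7/2)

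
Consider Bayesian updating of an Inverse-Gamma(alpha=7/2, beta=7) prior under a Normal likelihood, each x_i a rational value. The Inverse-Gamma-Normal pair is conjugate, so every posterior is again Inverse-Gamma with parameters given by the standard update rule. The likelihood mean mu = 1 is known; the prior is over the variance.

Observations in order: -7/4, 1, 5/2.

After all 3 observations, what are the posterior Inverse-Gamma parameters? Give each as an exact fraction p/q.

obs 1: x=-7/4 → posterior Inverse-Gamma(4, 345/32)
obs 2: x=1 → posterior Inverse-Gamma(9/2, 345/32)
obs 3: x=5/2 → posterior Inverse-Gamma(5, 381/32)

alpha=5, beta=381/32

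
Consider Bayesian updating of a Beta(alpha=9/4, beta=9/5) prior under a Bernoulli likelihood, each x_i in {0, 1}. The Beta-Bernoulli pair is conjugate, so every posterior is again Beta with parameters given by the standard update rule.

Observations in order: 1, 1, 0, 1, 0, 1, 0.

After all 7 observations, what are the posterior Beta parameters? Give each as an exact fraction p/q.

alpha=25/4, beta=24/5

obs 1: x=1 → posterior Beta(13/4, 9/5)
obs 2: x=1 → posterior Beta(17/4, 9/5)
obs 3: x=0 → posterior Beta(17/4, 14/5)
obs 4: x=1 → posterior Beta(21/4, 14/5)
obs 5: x=0 → posterior Beta(21/4, 19/5)
obs 6: x=1 → posterior Beta(25/4, 19/5)
obs 7: x=0 → posterior Beta(25/4, 24/5)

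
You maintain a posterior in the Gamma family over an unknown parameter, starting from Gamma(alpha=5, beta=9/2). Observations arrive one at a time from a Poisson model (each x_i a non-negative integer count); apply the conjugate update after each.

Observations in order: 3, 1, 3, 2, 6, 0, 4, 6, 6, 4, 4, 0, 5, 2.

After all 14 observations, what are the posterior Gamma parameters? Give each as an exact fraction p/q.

alpha=51, beta=37/2

obs 1: x=3 → posterior Gamma(8, 11/2)
obs 2: x=1 → posterior Gamma(9, 13/2)
obs 3: x=3 → posterior Gamma(12, 15/2)
obs 4: x=2 → posterior Gamma(14, 17/2)
obs 5: x=6 → posterior Gamma(20, 19/2)
obs 6: x=0 → posterior Gamma(20, 21/2)
obs 7: x=4 → posterior Gamma(24, 23/2)
obs 8: x=6 → posterior Gamma(30, 25/2)
obs 9: x=6 → posterior Gamma(36, 27/2)
obs 10: x=4 → posterior Gamma(40, 29/2)
obs 11: x=4 → posterior Gamma(44, 31/2)
obs 12: x=0 → posterior Gamma(44, 33/2)
obs 13: x=5 → posterior Gamma(49, 35/2)
obs 14: x=2 → posterior Gamma(51, 37/2)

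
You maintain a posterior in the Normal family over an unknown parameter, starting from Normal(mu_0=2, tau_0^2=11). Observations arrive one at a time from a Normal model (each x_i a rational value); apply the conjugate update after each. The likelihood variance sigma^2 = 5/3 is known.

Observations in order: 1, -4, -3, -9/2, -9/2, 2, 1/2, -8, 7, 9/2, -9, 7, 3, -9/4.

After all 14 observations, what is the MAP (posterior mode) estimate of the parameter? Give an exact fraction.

obs 1: x=1 → posterior Normal(43/38, 55/38)
obs 2: x=-4 → posterior Normal(-89/71, 55/71)
obs 3: x=-3 → posterior Normal(-47/26, 55/104)
obs 4: x=-9/2 → posterior Normal(-673/274, 55/137)
obs 5: x=-9/2 → posterior Normal(-97/34, 11/34)
obs 6: x=2 → posterior Normal(-419/203, 55/203)
obs 7: x=1/2 → posterior Normal(-805/472, 55/236)
obs 8: x=-8 → posterior Normal(-1333/538, 55/269)
obs 9: x=7 → posterior Normal(-871/604, 55/302)
obs 10: x=9/2 → posterior Normal(-287/335, 11/67)
obs 11: x=-9 → posterior Normal(-73/46, 55/368)
obs 12: x=7 → posterior Normal(-353/401, 55/401)
obs 13: x=3 → posterior Normal(-127/217, 55/434)
obs 14: x=-9/4 → posterior Normal(-1313/1868, 55/467)

-1313/1868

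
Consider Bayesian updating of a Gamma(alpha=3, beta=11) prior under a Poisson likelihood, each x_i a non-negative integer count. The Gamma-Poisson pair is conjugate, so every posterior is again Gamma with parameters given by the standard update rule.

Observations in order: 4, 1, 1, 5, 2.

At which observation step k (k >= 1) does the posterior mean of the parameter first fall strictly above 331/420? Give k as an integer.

obs 1: x=4 → posterior Gamma(7, 12)
obs 2: x=1 → posterior Gamma(8, 13)
obs 3: x=1 → posterior Gamma(9, 14)
obs 4: x=5 → posterior Gamma(14, 15)
obs 5: x=2 → posterior Gamma(16, 16)

k = 4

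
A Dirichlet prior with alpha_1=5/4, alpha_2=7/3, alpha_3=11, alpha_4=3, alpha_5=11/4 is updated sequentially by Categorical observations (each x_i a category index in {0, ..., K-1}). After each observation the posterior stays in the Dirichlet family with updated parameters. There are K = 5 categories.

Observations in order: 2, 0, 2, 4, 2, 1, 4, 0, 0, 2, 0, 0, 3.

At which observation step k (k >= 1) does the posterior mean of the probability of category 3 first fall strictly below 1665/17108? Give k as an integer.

obs 1: x=2 → posterior Dirichlet(5/4, 7/3, 12, 3, 11/4)
obs 2: x=0 → posterior Dirichlet(9/4, 7/3, 12, 3, 11/4)
obs 3: x=2 → posterior Dirichlet(9/4, 7/3, 13, 3, 11/4)
obs 4: x=4 → posterior Dirichlet(9/4, 7/3, 13, 3, 15/4)
obs 5: x=2 → posterior Dirichlet(9/4, 7/3, 14, 3, 15/4)
obs 6: x=1 → posterior Dirichlet(9/4, 10/3, 14, 3, 15/4)
obs 7: x=4 → posterior Dirichlet(9/4, 10/3, 14, 3, 19/4)
obs 8: x=0 → posterior Dirichlet(13/4, 10/3, 14, 3, 19/4)
obs 9: x=0 → posterior Dirichlet(17/4, 10/3, 14, 3, 19/4)
obs 10: x=2 → posterior Dirichlet(17/4, 10/3, 15, 3, 19/4)
obs 11: x=0 → posterior Dirichlet(21/4, 10/3, 15, 3, 19/4)
obs 12: x=0 → posterior Dirichlet(25/4, 10/3, 15, 3, 19/4)
obs 13: x=3 → posterior Dirichlet(25/4, 10/3, 15, 4, 19/4)

k = 11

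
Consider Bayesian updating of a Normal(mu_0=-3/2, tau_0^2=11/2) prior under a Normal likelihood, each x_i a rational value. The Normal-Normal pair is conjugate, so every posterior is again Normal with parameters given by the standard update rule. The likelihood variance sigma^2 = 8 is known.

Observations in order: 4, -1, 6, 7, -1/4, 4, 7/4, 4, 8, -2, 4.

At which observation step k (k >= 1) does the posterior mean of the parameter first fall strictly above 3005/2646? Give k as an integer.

k = 3

obs 1: x=4 → posterior Normal(20/27, 88/27)
obs 2: x=-1 → posterior Normal(9/38, 44/19)
obs 3: x=6 → posterior Normal(75/49, 88/49)
obs 4: x=7 → posterior Normal(38/15, 22/15)
obs 5: x=-1/4 → posterior Normal(597/284, 88/71)
obs 6: x=4 → posterior Normal(773/328, 44/41)
obs 7: x=7/4 → posterior Normal(425/186, 88/93)
obs 8: x=4 → posterior Normal(513/208, 11/13)
obs 9: x=8 → posterior Normal(689/230, 88/115)
obs 10: x=-2 → posterior Normal(215/84, 44/63)
obs 11: x=4 → posterior Normal(733/274, 88/137)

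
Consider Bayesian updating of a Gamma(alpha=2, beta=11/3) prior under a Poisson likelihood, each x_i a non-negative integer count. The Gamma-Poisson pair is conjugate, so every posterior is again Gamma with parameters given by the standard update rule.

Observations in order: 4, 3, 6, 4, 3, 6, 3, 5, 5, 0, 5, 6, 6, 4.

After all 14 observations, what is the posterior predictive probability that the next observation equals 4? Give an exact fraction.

39353669981658295006679539409817023547542276351419773356875442248489818041171269675892697710347256559937246718805/214383698863460230679974606541727734673950910921430528631458498672782158527967824931608733509248536641347977740288

obs 1: x=4 → posterior Gamma(6, 14/3)
obs 2: x=3 → posterior Gamma(9, 17/3)
obs 3: x=6 → posterior Gamma(15, 20/3)
obs 4: x=4 → posterior Gamma(19, 23/3)
obs 5: x=3 → posterior Gamma(22, 26/3)
obs 6: x=6 → posterior Gamma(28, 29/3)
obs 7: x=3 → posterior Gamma(31, 32/3)
obs 8: x=5 → posterior Gamma(36, 35/3)
obs 9: x=5 → posterior Gamma(41, 38/3)
obs 10: x=0 → posterior Gamma(41, 41/3)
obs 11: x=5 → posterior Gamma(46, 44/3)
obs 12: x=6 → posterior Gamma(52, 47/3)
obs 13: x=6 → posterior Gamma(58, 50/3)
obs 14: x=4 → posterior Gamma(62, 53/3)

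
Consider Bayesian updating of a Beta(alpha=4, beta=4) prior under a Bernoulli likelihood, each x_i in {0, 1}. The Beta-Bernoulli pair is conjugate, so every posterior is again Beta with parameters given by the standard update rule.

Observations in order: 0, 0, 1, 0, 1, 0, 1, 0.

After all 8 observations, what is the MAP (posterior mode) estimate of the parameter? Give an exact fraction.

obs 1: x=0 → posterior Beta(4, 5)
obs 2: x=0 → posterior Beta(4, 6)
obs 3: x=1 → posterior Beta(5, 6)
obs 4: x=0 → posterior Beta(5, 7)
obs 5: x=1 → posterior Beta(6, 7)
obs 6: x=0 → posterior Beta(6, 8)
obs 7: x=1 → posterior Beta(7, 8)
obs 8: x=0 → posterior Beta(7, 9)

3/7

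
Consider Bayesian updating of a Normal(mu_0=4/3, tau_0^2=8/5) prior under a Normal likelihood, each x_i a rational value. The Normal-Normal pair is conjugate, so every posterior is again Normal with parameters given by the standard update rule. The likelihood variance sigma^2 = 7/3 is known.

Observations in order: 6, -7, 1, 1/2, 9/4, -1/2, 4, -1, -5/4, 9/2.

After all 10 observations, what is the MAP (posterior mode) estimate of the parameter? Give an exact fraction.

752/825

obs 1: x=6 → posterior Normal(572/177, 56/59)
obs 2: x=-7 → posterior Normal(68/249, 56/83)
obs 3: x=1 → posterior Normal(140/321, 56/107)
obs 4: x=1/2 → posterior Normal(176/393, 56/131)
obs 5: x=9/4 → posterior Normal(338/465, 56/155)
obs 6: x=-1/2 → posterior Normal(302/537, 56/179)
obs 7: x=4 → posterior Normal(590/609, 8/29)
obs 8: x=-1 → posterior Normal(518/681, 56/227)
obs 9: x=-5/4 → posterior Normal(428/753, 56/251)
obs 10: x=9/2 → posterior Normal(752/825, 56/275)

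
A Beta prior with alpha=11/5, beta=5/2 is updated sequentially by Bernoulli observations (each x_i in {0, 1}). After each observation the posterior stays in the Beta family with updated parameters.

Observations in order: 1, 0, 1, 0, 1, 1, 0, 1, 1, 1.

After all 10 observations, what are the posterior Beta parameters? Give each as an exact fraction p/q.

alpha=46/5, beta=11/2

obs 1: x=1 → posterior Beta(16/5, 5/2)
obs 2: x=0 → posterior Beta(16/5, 7/2)
obs 3: x=1 → posterior Beta(21/5, 7/2)
obs 4: x=0 → posterior Beta(21/5, 9/2)
obs 5: x=1 → posterior Beta(26/5, 9/2)
obs 6: x=1 → posterior Beta(31/5, 9/2)
obs 7: x=0 → posterior Beta(31/5, 11/2)
obs 8: x=1 → posterior Beta(36/5, 11/2)
obs 9: x=1 → posterior Beta(41/5, 11/2)
obs 10: x=1 → posterior Beta(46/5, 11/2)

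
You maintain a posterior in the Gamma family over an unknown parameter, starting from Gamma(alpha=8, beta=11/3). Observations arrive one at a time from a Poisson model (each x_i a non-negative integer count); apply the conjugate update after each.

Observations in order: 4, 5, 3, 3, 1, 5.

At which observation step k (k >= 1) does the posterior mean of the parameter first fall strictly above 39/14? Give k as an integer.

k = 2

obs 1: x=4 → posterior Gamma(12, 14/3)
obs 2: x=5 → posterior Gamma(17, 17/3)
obs 3: x=3 → posterior Gamma(20, 20/3)
obs 4: x=3 → posterior Gamma(23, 23/3)
obs 5: x=1 → posterior Gamma(24, 26/3)
obs 6: x=5 → posterior Gamma(29, 29/3)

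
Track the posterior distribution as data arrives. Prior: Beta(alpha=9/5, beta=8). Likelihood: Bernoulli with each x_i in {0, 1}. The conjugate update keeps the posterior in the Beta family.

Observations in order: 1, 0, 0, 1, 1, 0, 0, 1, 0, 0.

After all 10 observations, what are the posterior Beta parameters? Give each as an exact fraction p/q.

alpha=29/5, beta=14

obs 1: x=1 → posterior Beta(14/5, 8)
obs 2: x=0 → posterior Beta(14/5, 9)
obs 3: x=0 → posterior Beta(14/5, 10)
obs 4: x=1 → posterior Beta(19/5, 10)
obs 5: x=1 → posterior Beta(24/5, 10)
obs 6: x=0 → posterior Beta(24/5, 11)
obs 7: x=0 → posterior Beta(24/5, 12)
obs 8: x=1 → posterior Beta(29/5, 12)
obs 9: x=0 → posterior Beta(29/5, 13)
obs 10: x=0 → posterior Beta(29/5, 14)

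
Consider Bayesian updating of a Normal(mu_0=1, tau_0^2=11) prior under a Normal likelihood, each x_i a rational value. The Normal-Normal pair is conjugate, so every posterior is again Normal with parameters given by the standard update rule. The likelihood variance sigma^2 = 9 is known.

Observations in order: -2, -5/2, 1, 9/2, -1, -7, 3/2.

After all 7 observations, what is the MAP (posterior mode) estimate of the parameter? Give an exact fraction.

-103/172

obs 1: x=-2 → posterior Normal(-13/20, 99/20)
obs 2: x=-5/2 → posterior Normal(-81/62, 99/31)
obs 3: x=1 → posterior Normal(-59/84, 33/14)
obs 4: x=9/2 → posterior Normal(20/53, 99/53)
obs 5: x=-1 → posterior Normal(9/64, 99/64)
obs 6: x=-7 → posterior Normal(-68/75, 33/25)
obs 7: x=3/2 → posterior Normal(-103/172, 99/86)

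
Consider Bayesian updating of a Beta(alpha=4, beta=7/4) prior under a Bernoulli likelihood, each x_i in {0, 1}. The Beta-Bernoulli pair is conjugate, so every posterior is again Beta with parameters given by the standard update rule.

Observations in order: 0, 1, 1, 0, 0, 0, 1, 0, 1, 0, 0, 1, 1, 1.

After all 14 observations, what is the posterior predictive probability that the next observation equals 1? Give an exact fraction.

44/79

obs 1: x=0 → posterior Beta(4, 11/4)
obs 2: x=1 → posterior Beta(5, 11/4)
obs 3: x=1 → posterior Beta(6, 11/4)
obs 4: x=0 → posterior Beta(6, 15/4)
obs 5: x=0 → posterior Beta(6, 19/4)
obs 6: x=0 → posterior Beta(6, 23/4)
obs 7: x=1 → posterior Beta(7, 23/4)
obs 8: x=0 → posterior Beta(7, 27/4)
obs 9: x=1 → posterior Beta(8, 27/4)
obs 10: x=0 → posterior Beta(8, 31/4)
obs 11: x=0 → posterior Beta(8, 35/4)
obs 12: x=1 → posterior Beta(9, 35/4)
obs 13: x=1 → posterior Beta(10, 35/4)
obs 14: x=1 → posterior Beta(11, 35/4)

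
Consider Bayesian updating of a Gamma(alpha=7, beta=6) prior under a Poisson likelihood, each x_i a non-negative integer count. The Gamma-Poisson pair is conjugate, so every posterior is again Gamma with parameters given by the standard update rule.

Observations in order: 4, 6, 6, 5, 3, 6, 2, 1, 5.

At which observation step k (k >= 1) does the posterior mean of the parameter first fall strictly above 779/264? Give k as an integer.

obs 1: x=4 → posterior Gamma(11, 7)
obs 2: x=6 → posterior Gamma(17, 8)
obs 3: x=6 → posterior Gamma(23, 9)
obs 4: x=5 → posterior Gamma(28, 10)
obs 5: x=3 → posterior Gamma(31, 11)
obs 6: x=6 → posterior Gamma(37, 12)
obs 7: x=2 → posterior Gamma(39, 13)
obs 8: x=1 → posterior Gamma(40, 14)
obs 9: x=5 → posterior Gamma(45, 15)

k = 6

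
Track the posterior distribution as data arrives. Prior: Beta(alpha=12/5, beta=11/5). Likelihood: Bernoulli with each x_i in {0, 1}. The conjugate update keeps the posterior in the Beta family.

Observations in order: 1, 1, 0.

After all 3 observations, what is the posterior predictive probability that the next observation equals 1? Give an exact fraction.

obs 1: x=1 → posterior Beta(17/5, 11/5)
obs 2: x=1 → posterior Beta(22/5, 11/5)
obs 3: x=0 → posterior Beta(22/5, 16/5)

11/19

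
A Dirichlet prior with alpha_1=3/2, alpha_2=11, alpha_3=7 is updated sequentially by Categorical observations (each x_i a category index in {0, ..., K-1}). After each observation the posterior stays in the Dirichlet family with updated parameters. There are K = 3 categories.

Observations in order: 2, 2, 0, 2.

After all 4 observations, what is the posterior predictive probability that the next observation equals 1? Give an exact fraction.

22/47

obs 1: x=2 → posterior Dirichlet(3/2, 11, 8)
obs 2: x=2 → posterior Dirichlet(3/2, 11, 9)
obs 3: x=0 → posterior Dirichlet(5/2, 11, 9)
obs 4: x=2 → posterior Dirichlet(5/2, 11, 10)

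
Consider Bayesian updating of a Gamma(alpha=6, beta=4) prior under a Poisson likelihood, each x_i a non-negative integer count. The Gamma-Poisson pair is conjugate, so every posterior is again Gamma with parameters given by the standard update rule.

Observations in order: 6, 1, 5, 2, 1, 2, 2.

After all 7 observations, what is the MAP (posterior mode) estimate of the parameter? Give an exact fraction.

obs 1: x=6 → posterior Gamma(12, 5)
obs 2: x=1 → posterior Gamma(13, 6)
obs 3: x=5 → posterior Gamma(18, 7)
obs 4: x=2 → posterior Gamma(20, 8)
obs 5: x=1 → posterior Gamma(21, 9)
obs 6: x=2 → posterior Gamma(23, 10)
obs 7: x=2 → posterior Gamma(25, 11)

24/11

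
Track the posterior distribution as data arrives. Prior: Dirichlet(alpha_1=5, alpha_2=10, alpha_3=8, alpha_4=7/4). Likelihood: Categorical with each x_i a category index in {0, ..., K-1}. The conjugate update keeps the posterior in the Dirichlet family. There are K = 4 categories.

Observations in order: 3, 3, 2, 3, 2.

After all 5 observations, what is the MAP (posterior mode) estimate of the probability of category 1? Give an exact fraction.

36/103

obs 1: x=3 → posterior Dirichlet(5, 10, 8, 11/4)
obs 2: x=3 → posterior Dirichlet(5, 10, 8, 15/4)
obs 3: x=2 → posterior Dirichlet(5, 10, 9, 15/4)
obs 4: x=3 → posterior Dirichlet(5, 10, 9, 19/4)
obs 5: x=2 → posterior Dirichlet(5, 10, 10, 19/4)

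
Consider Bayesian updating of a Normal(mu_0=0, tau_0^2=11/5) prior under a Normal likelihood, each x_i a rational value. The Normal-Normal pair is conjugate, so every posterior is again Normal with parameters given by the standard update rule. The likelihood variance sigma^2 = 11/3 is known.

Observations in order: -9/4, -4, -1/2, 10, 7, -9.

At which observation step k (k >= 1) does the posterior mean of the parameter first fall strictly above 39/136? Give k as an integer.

k = 4

obs 1: x=-9/4 → posterior Normal(-27/32, 11/8)
obs 2: x=-4 → posterior Normal(-75/44, 1)
obs 3: x=-1/2 → posterior Normal(-81/56, 11/14)
obs 4: x=10 → posterior Normal(39/68, 11/17)
obs 5: x=7 → posterior Normal(123/80, 11/20)
obs 6: x=-9 → posterior Normal(15/92, 11/23)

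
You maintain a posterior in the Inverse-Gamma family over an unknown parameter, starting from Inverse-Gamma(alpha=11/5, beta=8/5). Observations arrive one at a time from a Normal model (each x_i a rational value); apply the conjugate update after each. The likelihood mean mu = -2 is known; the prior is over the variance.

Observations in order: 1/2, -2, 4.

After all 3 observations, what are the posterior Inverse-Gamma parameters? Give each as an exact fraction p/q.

obs 1: x=1/2 → posterior Inverse-Gamma(27/10, 189/40)
obs 2: x=-2 → posterior Inverse-Gamma(16/5, 189/40)
obs 3: x=4 → posterior Inverse-Gamma(37/10, 909/40)

alpha=37/10, beta=909/40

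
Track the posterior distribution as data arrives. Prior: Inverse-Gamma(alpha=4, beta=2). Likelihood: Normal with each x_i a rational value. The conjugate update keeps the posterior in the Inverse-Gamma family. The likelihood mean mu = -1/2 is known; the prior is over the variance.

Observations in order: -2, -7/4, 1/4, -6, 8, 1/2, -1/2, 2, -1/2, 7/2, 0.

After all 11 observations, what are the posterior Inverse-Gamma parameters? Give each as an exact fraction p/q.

obs 1: x=-2 → posterior Inverse-Gamma(9/2, 25/8)
obs 2: x=-7/4 → posterior Inverse-Gamma(5, 125/32)
obs 3: x=1/4 → posterior Inverse-Gamma(11/2, 67/16)
obs 4: x=-6 → posterior Inverse-Gamma(6, 309/16)
obs 5: x=8 → posterior Inverse-Gamma(13/2, 887/16)
obs 6: x=1/2 → posterior Inverse-Gamma(7, 895/16)
obs 7: x=-1/2 → posterior Inverse-Gamma(15/2, 895/16)
obs 8: x=2 → posterior Inverse-Gamma(8, 945/16)
obs 9: x=-1/2 → posterior Inverse-Gamma(17/2, 945/16)
obs 10: x=7/2 → posterior Inverse-Gamma(9, 1073/16)
obs 11: x=0 → posterior Inverse-Gamma(19/2, 1075/16)

alpha=19/2, beta=1075/16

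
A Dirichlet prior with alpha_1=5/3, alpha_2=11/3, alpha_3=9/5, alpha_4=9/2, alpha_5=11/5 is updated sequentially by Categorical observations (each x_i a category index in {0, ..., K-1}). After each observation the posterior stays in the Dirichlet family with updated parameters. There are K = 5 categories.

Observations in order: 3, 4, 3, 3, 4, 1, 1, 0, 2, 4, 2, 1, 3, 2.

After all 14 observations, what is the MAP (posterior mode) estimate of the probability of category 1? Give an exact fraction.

obs 1: x=3 → posterior Dirichlet(5/3, 11/3, 9/5, 11/2, 11/5)
obs 2: x=4 → posterior Dirichlet(5/3, 11/3, 9/5, 11/2, 16/5)
obs 3: x=3 → posterior Dirichlet(5/3, 11/3, 9/5, 13/2, 16/5)
obs 4: x=3 → posterior Dirichlet(5/3, 11/3, 9/5, 15/2, 16/5)
obs 5: x=4 → posterior Dirichlet(5/3, 11/3, 9/5, 15/2, 21/5)
obs 6: x=1 → posterior Dirichlet(5/3, 14/3, 9/5, 15/2, 21/5)
obs 7: x=1 → posterior Dirichlet(5/3, 17/3, 9/5, 15/2, 21/5)
obs 8: x=0 → posterior Dirichlet(8/3, 17/3, 9/5, 15/2, 21/5)
obs 9: x=2 → posterior Dirichlet(8/3, 17/3, 14/5, 15/2, 21/5)
obs 10: x=4 → posterior Dirichlet(8/3, 17/3, 14/5, 15/2, 26/5)
obs 11: x=2 → posterior Dirichlet(8/3, 17/3, 19/5, 15/2, 26/5)
obs 12: x=1 → posterior Dirichlet(8/3, 20/3, 19/5, 15/2, 26/5)
obs 13: x=3 → posterior Dirichlet(8/3, 20/3, 19/5, 17/2, 26/5)
obs 14: x=2 → posterior Dirichlet(8/3, 20/3, 24/5, 17/2, 26/5)

34/137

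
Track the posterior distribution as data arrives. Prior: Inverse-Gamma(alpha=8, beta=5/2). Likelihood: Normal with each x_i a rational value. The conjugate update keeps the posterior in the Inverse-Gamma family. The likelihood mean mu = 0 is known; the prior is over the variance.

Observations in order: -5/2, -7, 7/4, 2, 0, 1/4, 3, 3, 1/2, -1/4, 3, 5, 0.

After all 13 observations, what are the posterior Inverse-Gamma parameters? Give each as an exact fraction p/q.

alpha=29/2, beta=1915/32

obs 1: x=-5/2 → posterior Inverse-Gamma(17/2, 45/8)
obs 2: x=-7 → posterior Inverse-Gamma(9, 241/8)
obs 3: x=7/4 → posterior Inverse-Gamma(19/2, 1013/32)
obs 4: x=2 → posterior Inverse-Gamma(10, 1077/32)
obs 5: x=0 → posterior Inverse-Gamma(21/2, 1077/32)
obs 6: x=1/4 → posterior Inverse-Gamma(11, 539/16)
obs 7: x=3 → posterior Inverse-Gamma(23/2, 611/16)
obs 8: x=3 → posterior Inverse-Gamma(12, 683/16)
obs 9: x=1/2 → posterior Inverse-Gamma(25/2, 685/16)
obs 10: x=-1/4 → posterior Inverse-Gamma(13, 1371/32)
obs 11: x=3 → posterior Inverse-Gamma(27/2, 1515/32)
obs 12: x=5 → posterior Inverse-Gamma(14, 1915/32)
obs 13: x=0 → posterior Inverse-Gamma(29/2, 1915/32)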